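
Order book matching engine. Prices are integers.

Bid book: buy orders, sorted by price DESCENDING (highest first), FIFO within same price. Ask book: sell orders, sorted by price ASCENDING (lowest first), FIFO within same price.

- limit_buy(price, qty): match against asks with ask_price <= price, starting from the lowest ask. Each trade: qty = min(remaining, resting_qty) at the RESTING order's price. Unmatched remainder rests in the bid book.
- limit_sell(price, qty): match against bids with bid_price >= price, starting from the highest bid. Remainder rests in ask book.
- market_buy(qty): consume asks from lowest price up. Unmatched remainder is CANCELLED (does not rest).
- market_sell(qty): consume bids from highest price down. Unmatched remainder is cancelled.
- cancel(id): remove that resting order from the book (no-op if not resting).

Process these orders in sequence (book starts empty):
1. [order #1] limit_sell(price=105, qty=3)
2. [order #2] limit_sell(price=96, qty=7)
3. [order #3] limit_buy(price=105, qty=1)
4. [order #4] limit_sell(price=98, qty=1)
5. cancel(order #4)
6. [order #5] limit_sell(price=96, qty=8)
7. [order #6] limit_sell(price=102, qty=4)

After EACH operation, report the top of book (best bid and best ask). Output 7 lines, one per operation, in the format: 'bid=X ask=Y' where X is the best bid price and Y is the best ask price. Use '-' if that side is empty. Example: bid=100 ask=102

After op 1 [order #1] limit_sell(price=105, qty=3): fills=none; bids=[-] asks=[#1:3@105]
After op 2 [order #2] limit_sell(price=96, qty=7): fills=none; bids=[-] asks=[#2:7@96 #1:3@105]
After op 3 [order #3] limit_buy(price=105, qty=1): fills=#3x#2:1@96; bids=[-] asks=[#2:6@96 #1:3@105]
After op 4 [order #4] limit_sell(price=98, qty=1): fills=none; bids=[-] asks=[#2:6@96 #4:1@98 #1:3@105]
After op 5 cancel(order #4): fills=none; bids=[-] asks=[#2:6@96 #1:3@105]
After op 6 [order #5] limit_sell(price=96, qty=8): fills=none; bids=[-] asks=[#2:6@96 #5:8@96 #1:3@105]
After op 7 [order #6] limit_sell(price=102, qty=4): fills=none; bids=[-] asks=[#2:6@96 #5:8@96 #6:4@102 #1:3@105]

Answer: bid=- ask=105
bid=- ask=96
bid=- ask=96
bid=- ask=96
bid=- ask=96
bid=- ask=96
bid=- ask=96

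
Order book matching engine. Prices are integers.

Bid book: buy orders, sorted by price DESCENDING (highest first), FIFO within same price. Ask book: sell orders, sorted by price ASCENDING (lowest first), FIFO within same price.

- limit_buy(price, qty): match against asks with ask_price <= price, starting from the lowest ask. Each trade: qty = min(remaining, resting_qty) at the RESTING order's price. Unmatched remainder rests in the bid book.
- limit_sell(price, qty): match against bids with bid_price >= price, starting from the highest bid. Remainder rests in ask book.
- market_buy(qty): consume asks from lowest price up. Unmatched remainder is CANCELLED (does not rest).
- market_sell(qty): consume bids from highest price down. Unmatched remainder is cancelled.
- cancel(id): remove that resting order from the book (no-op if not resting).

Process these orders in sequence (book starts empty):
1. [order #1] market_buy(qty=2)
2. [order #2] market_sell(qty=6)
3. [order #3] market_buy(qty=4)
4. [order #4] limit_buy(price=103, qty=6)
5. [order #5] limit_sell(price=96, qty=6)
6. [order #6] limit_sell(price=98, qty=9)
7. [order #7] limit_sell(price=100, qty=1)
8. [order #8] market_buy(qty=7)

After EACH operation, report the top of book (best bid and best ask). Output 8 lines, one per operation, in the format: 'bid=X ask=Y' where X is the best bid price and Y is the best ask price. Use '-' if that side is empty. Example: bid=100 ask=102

After op 1 [order #1] market_buy(qty=2): fills=none; bids=[-] asks=[-]
After op 2 [order #2] market_sell(qty=6): fills=none; bids=[-] asks=[-]
After op 3 [order #3] market_buy(qty=4): fills=none; bids=[-] asks=[-]
After op 4 [order #4] limit_buy(price=103, qty=6): fills=none; bids=[#4:6@103] asks=[-]
After op 5 [order #5] limit_sell(price=96, qty=6): fills=#4x#5:6@103; bids=[-] asks=[-]
After op 6 [order #6] limit_sell(price=98, qty=9): fills=none; bids=[-] asks=[#6:9@98]
After op 7 [order #7] limit_sell(price=100, qty=1): fills=none; bids=[-] asks=[#6:9@98 #7:1@100]
After op 8 [order #8] market_buy(qty=7): fills=#8x#6:7@98; bids=[-] asks=[#6:2@98 #7:1@100]

Answer: bid=- ask=-
bid=- ask=-
bid=- ask=-
bid=103 ask=-
bid=- ask=-
bid=- ask=98
bid=- ask=98
bid=- ask=98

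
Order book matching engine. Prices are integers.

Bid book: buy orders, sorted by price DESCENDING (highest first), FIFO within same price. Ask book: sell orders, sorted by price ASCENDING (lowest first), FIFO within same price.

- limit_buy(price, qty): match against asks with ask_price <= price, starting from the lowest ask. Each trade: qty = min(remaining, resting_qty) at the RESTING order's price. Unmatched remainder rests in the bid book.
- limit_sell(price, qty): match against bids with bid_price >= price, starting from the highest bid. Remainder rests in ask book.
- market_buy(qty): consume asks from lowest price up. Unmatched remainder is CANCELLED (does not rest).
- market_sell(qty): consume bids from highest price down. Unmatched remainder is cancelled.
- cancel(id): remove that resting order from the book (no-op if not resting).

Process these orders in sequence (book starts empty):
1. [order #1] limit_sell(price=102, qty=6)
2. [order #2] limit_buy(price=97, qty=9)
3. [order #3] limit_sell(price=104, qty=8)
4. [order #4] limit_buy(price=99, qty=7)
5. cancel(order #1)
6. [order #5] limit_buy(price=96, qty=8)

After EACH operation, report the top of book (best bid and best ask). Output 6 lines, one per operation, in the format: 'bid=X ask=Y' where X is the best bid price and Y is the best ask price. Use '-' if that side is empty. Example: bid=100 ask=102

Answer: bid=- ask=102
bid=97 ask=102
bid=97 ask=102
bid=99 ask=102
bid=99 ask=104
bid=99 ask=104

Derivation:
After op 1 [order #1] limit_sell(price=102, qty=6): fills=none; bids=[-] asks=[#1:6@102]
After op 2 [order #2] limit_buy(price=97, qty=9): fills=none; bids=[#2:9@97] asks=[#1:6@102]
After op 3 [order #3] limit_sell(price=104, qty=8): fills=none; bids=[#2:9@97] asks=[#1:6@102 #3:8@104]
After op 4 [order #4] limit_buy(price=99, qty=7): fills=none; bids=[#4:7@99 #2:9@97] asks=[#1:6@102 #3:8@104]
After op 5 cancel(order #1): fills=none; bids=[#4:7@99 #2:9@97] asks=[#3:8@104]
After op 6 [order #5] limit_buy(price=96, qty=8): fills=none; bids=[#4:7@99 #2:9@97 #5:8@96] asks=[#3:8@104]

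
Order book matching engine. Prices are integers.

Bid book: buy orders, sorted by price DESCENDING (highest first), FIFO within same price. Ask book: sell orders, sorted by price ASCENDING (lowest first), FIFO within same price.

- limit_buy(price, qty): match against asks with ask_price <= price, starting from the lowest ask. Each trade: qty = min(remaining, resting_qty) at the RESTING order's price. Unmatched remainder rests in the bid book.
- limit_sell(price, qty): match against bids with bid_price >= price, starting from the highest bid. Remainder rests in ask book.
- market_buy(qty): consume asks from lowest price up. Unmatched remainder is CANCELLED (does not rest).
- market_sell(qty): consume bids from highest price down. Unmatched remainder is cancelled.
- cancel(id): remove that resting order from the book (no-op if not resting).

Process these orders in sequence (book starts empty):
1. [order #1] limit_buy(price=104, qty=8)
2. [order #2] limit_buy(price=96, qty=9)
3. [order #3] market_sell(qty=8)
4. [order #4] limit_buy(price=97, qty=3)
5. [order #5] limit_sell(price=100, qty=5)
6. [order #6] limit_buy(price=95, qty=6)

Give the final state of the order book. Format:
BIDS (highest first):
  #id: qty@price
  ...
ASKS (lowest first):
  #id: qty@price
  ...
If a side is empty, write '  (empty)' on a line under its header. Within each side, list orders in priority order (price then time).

Answer: BIDS (highest first):
  #4: 3@97
  #2: 9@96
  #6: 6@95
ASKS (lowest first):
  #5: 5@100

Derivation:
After op 1 [order #1] limit_buy(price=104, qty=8): fills=none; bids=[#1:8@104] asks=[-]
After op 2 [order #2] limit_buy(price=96, qty=9): fills=none; bids=[#1:8@104 #2:9@96] asks=[-]
After op 3 [order #3] market_sell(qty=8): fills=#1x#3:8@104; bids=[#2:9@96] asks=[-]
After op 4 [order #4] limit_buy(price=97, qty=3): fills=none; bids=[#4:3@97 #2:9@96] asks=[-]
After op 5 [order #5] limit_sell(price=100, qty=5): fills=none; bids=[#4:3@97 #2:9@96] asks=[#5:5@100]
After op 6 [order #6] limit_buy(price=95, qty=6): fills=none; bids=[#4:3@97 #2:9@96 #6:6@95] asks=[#5:5@100]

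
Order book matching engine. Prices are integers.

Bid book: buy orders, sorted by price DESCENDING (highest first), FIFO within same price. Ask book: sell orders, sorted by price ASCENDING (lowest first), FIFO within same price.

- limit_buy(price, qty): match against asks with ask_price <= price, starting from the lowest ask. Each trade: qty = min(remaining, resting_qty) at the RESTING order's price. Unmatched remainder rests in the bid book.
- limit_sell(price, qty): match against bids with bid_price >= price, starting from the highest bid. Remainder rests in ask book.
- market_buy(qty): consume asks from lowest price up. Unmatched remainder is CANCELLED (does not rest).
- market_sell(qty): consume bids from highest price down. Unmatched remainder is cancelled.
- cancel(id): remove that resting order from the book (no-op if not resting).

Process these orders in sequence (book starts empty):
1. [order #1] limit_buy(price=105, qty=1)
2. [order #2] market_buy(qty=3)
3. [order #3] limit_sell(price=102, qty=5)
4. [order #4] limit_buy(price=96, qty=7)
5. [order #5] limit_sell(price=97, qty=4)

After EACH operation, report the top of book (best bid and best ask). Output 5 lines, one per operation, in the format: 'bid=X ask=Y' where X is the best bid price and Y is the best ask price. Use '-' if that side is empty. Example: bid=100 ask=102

Answer: bid=105 ask=-
bid=105 ask=-
bid=- ask=102
bid=96 ask=102
bid=96 ask=97

Derivation:
After op 1 [order #1] limit_buy(price=105, qty=1): fills=none; bids=[#1:1@105] asks=[-]
After op 2 [order #2] market_buy(qty=3): fills=none; bids=[#1:1@105] asks=[-]
After op 3 [order #3] limit_sell(price=102, qty=5): fills=#1x#3:1@105; bids=[-] asks=[#3:4@102]
After op 4 [order #4] limit_buy(price=96, qty=7): fills=none; bids=[#4:7@96] asks=[#3:4@102]
After op 5 [order #5] limit_sell(price=97, qty=4): fills=none; bids=[#4:7@96] asks=[#5:4@97 #3:4@102]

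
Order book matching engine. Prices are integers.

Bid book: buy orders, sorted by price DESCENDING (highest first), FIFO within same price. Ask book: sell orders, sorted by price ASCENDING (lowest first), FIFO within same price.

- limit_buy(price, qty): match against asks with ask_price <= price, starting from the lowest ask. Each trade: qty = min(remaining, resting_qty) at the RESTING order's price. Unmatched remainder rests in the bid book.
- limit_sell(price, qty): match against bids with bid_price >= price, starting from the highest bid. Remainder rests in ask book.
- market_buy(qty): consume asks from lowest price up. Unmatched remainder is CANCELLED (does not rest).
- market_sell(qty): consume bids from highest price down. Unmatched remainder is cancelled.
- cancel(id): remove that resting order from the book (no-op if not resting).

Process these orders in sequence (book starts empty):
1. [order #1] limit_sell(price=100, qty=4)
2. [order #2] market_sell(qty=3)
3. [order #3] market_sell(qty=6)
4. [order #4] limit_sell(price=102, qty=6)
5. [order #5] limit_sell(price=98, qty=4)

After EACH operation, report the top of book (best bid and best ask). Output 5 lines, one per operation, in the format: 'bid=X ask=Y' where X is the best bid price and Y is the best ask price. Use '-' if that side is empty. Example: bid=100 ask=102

After op 1 [order #1] limit_sell(price=100, qty=4): fills=none; bids=[-] asks=[#1:4@100]
After op 2 [order #2] market_sell(qty=3): fills=none; bids=[-] asks=[#1:4@100]
After op 3 [order #3] market_sell(qty=6): fills=none; bids=[-] asks=[#1:4@100]
After op 4 [order #4] limit_sell(price=102, qty=6): fills=none; bids=[-] asks=[#1:4@100 #4:6@102]
After op 5 [order #5] limit_sell(price=98, qty=4): fills=none; bids=[-] asks=[#5:4@98 #1:4@100 #4:6@102]

Answer: bid=- ask=100
bid=- ask=100
bid=- ask=100
bid=- ask=100
bid=- ask=98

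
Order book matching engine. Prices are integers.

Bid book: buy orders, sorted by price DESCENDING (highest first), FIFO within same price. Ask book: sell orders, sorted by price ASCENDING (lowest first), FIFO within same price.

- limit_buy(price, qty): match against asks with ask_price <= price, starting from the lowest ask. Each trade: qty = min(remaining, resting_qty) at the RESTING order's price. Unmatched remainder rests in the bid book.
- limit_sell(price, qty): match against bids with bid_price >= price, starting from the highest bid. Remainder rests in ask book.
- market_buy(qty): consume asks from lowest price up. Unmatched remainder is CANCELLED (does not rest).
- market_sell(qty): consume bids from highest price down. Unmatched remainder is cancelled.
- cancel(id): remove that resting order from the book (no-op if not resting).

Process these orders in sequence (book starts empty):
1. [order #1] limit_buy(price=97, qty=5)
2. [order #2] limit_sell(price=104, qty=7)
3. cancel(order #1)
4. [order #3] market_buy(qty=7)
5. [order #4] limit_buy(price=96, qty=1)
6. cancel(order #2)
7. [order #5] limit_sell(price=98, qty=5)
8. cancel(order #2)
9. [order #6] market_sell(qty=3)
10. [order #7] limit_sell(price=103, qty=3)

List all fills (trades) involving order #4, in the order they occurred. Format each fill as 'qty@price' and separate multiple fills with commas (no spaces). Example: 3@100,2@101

After op 1 [order #1] limit_buy(price=97, qty=5): fills=none; bids=[#1:5@97] asks=[-]
After op 2 [order #2] limit_sell(price=104, qty=7): fills=none; bids=[#1:5@97] asks=[#2:7@104]
After op 3 cancel(order #1): fills=none; bids=[-] asks=[#2:7@104]
After op 4 [order #3] market_buy(qty=7): fills=#3x#2:7@104; bids=[-] asks=[-]
After op 5 [order #4] limit_buy(price=96, qty=1): fills=none; bids=[#4:1@96] asks=[-]
After op 6 cancel(order #2): fills=none; bids=[#4:1@96] asks=[-]
After op 7 [order #5] limit_sell(price=98, qty=5): fills=none; bids=[#4:1@96] asks=[#5:5@98]
After op 8 cancel(order #2): fills=none; bids=[#4:1@96] asks=[#5:5@98]
After op 9 [order #6] market_sell(qty=3): fills=#4x#6:1@96; bids=[-] asks=[#5:5@98]
After op 10 [order #7] limit_sell(price=103, qty=3): fills=none; bids=[-] asks=[#5:5@98 #7:3@103]

Answer: 1@96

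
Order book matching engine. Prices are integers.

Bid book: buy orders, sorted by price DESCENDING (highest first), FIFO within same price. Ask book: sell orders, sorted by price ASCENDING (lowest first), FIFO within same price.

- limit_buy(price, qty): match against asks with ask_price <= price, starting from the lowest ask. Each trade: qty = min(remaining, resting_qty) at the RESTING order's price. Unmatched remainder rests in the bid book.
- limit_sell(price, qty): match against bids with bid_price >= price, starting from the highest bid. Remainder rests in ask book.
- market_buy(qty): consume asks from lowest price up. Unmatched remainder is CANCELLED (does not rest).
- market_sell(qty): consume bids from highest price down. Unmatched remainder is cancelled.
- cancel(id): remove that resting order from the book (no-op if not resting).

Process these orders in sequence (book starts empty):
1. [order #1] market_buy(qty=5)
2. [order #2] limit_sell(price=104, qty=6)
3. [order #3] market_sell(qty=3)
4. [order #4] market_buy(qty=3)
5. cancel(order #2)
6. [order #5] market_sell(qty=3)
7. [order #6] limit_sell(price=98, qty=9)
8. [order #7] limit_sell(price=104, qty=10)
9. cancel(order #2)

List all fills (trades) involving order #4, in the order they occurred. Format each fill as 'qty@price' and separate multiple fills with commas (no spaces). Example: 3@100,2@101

Answer: 3@104

Derivation:
After op 1 [order #1] market_buy(qty=5): fills=none; bids=[-] asks=[-]
After op 2 [order #2] limit_sell(price=104, qty=6): fills=none; bids=[-] asks=[#2:6@104]
After op 3 [order #3] market_sell(qty=3): fills=none; bids=[-] asks=[#2:6@104]
After op 4 [order #4] market_buy(qty=3): fills=#4x#2:3@104; bids=[-] asks=[#2:3@104]
After op 5 cancel(order #2): fills=none; bids=[-] asks=[-]
After op 6 [order #5] market_sell(qty=3): fills=none; bids=[-] asks=[-]
After op 7 [order #6] limit_sell(price=98, qty=9): fills=none; bids=[-] asks=[#6:9@98]
After op 8 [order #7] limit_sell(price=104, qty=10): fills=none; bids=[-] asks=[#6:9@98 #7:10@104]
After op 9 cancel(order #2): fills=none; bids=[-] asks=[#6:9@98 #7:10@104]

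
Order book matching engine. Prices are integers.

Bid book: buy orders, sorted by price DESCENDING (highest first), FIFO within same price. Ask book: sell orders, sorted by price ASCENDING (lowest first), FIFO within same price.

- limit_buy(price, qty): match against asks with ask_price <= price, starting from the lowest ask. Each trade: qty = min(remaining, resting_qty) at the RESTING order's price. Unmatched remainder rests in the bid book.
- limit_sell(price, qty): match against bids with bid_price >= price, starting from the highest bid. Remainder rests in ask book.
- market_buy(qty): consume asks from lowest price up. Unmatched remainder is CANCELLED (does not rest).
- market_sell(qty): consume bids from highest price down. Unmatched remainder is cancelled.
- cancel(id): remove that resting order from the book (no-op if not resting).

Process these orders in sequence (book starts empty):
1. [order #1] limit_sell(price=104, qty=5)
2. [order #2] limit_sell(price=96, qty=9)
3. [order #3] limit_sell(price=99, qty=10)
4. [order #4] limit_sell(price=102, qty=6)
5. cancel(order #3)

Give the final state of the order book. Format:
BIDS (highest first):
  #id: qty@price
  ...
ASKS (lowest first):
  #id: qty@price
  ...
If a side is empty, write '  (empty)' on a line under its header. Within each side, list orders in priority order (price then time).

Answer: BIDS (highest first):
  (empty)
ASKS (lowest first):
  #2: 9@96
  #4: 6@102
  #1: 5@104

Derivation:
After op 1 [order #1] limit_sell(price=104, qty=5): fills=none; bids=[-] asks=[#1:5@104]
After op 2 [order #2] limit_sell(price=96, qty=9): fills=none; bids=[-] asks=[#2:9@96 #1:5@104]
After op 3 [order #3] limit_sell(price=99, qty=10): fills=none; bids=[-] asks=[#2:9@96 #3:10@99 #1:5@104]
After op 4 [order #4] limit_sell(price=102, qty=6): fills=none; bids=[-] asks=[#2:9@96 #3:10@99 #4:6@102 #1:5@104]
After op 5 cancel(order #3): fills=none; bids=[-] asks=[#2:9@96 #4:6@102 #1:5@104]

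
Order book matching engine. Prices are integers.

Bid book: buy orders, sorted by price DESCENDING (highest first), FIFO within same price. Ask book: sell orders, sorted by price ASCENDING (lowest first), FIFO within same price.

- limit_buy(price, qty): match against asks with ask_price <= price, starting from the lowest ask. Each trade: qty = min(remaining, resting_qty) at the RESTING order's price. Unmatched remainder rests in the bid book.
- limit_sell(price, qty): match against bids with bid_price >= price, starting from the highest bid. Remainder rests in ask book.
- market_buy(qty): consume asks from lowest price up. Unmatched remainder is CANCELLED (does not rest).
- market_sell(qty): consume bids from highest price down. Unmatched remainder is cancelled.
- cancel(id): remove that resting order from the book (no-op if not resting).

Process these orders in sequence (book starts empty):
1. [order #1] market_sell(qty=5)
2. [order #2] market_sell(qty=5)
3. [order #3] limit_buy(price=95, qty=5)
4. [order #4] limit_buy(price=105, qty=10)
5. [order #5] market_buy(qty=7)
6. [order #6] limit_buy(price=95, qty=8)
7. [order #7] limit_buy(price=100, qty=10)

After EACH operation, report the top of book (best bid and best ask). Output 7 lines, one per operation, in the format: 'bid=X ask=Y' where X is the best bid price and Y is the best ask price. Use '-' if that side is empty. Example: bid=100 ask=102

After op 1 [order #1] market_sell(qty=5): fills=none; bids=[-] asks=[-]
After op 2 [order #2] market_sell(qty=5): fills=none; bids=[-] asks=[-]
After op 3 [order #3] limit_buy(price=95, qty=5): fills=none; bids=[#3:5@95] asks=[-]
After op 4 [order #4] limit_buy(price=105, qty=10): fills=none; bids=[#4:10@105 #3:5@95] asks=[-]
After op 5 [order #5] market_buy(qty=7): fills=none; bids=[#4:10@105 #3:5@95] asks=[-]
After op 6 [order #6] limit_buy(price=95, qty=8): fills=none; bids=[#4:10@105 #3:5@95 #6:8@95] asks=[-]
After op 7 [order #7] limit_buy(price=100, qty=10): fills=none; bids=[#4:10@105 #7:10@100 #3:5@95 #6:8@95] asks=[-]

Answer: bid=- ask=-
bid=- ask=-
bid=95 ask=-
bid=105 ask=-
bid=105 ask=-
bid=105 ask=-
bid=105 ask=-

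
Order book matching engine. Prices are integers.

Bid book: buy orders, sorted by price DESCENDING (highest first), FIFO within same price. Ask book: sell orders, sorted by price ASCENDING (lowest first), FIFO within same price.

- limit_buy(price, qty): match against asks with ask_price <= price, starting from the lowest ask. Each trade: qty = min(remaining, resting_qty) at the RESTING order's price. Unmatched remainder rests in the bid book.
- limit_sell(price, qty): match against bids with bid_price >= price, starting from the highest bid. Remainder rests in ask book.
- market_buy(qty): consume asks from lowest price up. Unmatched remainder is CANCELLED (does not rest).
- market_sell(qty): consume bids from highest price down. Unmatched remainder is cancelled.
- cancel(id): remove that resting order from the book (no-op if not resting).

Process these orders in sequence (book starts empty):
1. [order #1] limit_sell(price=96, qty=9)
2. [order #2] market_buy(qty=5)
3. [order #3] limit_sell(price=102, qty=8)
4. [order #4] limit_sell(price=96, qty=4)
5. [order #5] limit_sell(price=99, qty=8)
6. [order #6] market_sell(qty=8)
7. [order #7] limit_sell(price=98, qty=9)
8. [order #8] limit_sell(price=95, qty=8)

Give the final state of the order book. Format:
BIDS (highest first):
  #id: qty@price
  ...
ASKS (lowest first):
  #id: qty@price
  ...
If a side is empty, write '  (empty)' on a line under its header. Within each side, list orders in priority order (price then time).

Answer: BIDS (highest first):
  (empty)
ASKS (lowest first):
  #8: 8@95
  #1: 4@96
  #4: 4@96
  #7: 9@98
  #5: 8@99
  #3: 8@102

Derivation:
After op 1 [order #1] limit_sell(price=96, qty=9): fills=none; bids=[-] asks=[#1:9@96]
After op 2 [order #2] market_buy(qty=5): fills=#2x#1:5@96; bids=[-] asks=[#1:4@96]
After op 3 [order #3] limit_sell(price=102, qty=8): fills=none; bids=[-] asks=[#1:4@96 #3:8@102]
After op 4 [order #4] limit_sell(price=96, qty=4): fills=none; bids=[-] asks=[#1:4@96 #4:4@96 #3:8@102]
After op 5 [order #5] limit_sell(price=99, qty=8): fills=none; bids=[-] asks=[#1:4@96 #4:4@96 #5:8@99 #3:8@102]
After op 6 [order #6] market_sell(qty=8): fills=none; bids=[-] asks=[#1:4@96 #4:4@96 #5:8@99 #3:8@102]
After op 7 [order #7] limit_sell(price=98, qty=9): fills=none; bids=[-] asks=[#1:4@96 #4:4@96 #7:9@98 #5:8@99 #3:8@102]
After op 8 [order #8] limit_sell(price=95, qty=8): fills=none; bids=[-] asks=[#8:8@95 #1:4@96 #4:4@96 #7:9@98 #5:8@99 #3:8@102]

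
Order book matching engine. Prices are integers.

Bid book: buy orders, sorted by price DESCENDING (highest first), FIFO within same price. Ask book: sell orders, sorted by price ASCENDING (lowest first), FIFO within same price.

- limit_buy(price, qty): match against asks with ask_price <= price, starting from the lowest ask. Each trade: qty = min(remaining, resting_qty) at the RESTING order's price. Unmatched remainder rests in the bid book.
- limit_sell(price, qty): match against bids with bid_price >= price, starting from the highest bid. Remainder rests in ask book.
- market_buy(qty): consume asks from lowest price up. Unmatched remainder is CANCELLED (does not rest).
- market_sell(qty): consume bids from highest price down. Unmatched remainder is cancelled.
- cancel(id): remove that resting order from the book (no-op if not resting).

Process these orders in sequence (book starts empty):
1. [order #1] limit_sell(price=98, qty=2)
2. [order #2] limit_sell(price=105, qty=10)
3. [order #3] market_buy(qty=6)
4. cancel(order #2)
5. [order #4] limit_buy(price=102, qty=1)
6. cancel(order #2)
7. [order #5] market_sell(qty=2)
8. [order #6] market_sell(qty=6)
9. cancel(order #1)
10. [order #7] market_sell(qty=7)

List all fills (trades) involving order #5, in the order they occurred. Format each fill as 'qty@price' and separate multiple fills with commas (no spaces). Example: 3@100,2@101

After op 1 [order #1] limit_sell(price=98, qty=2): fills=none; bids=[-] asks=[#1:2@98]
After op 2 [order #2] limit_sell(price=105, qty=10): fills=none; bids=[-] asks=[#1:2@98 #2:10@105]
After op 3 [order #3] market_buy(qty=6): fills=#3x#1:2@98 #3x#2:4@105; bids=[-] asks=[#2:6@105]
After op 4 cancel(order #2): fills=none; bids=[-] asks=[-]
After op 5 [order #4] limit_buy(price=102, qty=1): fills=none; bids=[#4:1@102] asks=[-]
After op 6 cancel(order #2): fills=none; bids=[#4:1@102] asks=[-]
After op 7 [order #5] market_sell(qty=2): fills=#4x#5:1@102; bids=[-] asks=[-]
After op 8 [order #6] market_sell(qty=6): fills=none; bids=[-] asks=[-]
After op 9 cancel(order #1): fills=none; bids=[-] asks=[-]
After op 10 [order #7] market_sell(qty=7): fills=none; bids=[-] asks=[-]

Answer: 1@102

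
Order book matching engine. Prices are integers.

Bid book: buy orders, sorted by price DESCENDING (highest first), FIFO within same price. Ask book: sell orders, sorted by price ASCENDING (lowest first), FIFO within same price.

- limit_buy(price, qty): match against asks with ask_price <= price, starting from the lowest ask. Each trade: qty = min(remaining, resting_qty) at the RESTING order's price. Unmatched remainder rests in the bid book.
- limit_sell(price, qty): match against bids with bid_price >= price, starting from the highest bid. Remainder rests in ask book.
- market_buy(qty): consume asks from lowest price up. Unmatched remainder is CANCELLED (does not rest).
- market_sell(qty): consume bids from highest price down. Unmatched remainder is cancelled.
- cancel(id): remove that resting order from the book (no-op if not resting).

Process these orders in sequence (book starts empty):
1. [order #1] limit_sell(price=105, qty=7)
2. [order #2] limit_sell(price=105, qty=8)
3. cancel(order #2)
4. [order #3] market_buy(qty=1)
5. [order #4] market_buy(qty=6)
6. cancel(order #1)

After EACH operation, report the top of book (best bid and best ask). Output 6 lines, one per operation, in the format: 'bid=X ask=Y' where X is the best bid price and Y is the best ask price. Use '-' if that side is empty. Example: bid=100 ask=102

Answer: bid=- ask=105
bid=- ask=105
bid=- ask=105
bid=- ask=105
bid=- ask=-
bid=- ask=-

Derivation:
After op 1 [order #1] limit_sell(price=105, qty=7): fills=none; bids=[-] asks=[#1:7@105]
After op 2 [order #2] limit_sell(price=105, qty=8): fills=none; bids=[-] asks=[#1:7@105 #2:8@105]
After op 3 cancel(order #2): fills=none; bids=[-] asks=[#1:7@105]
After op 4 [order #3] market_buy(qty=1): fills=#3x#1:1@105; bids=[-] asks=[#1:6@105]
After op 5 [order #4] market_buy(qty=6): fills=#4x#1:6@105; bids=[-] asks=[-]
After op 6 cancel(order #1): fills=none; bids=[-] asks=[-]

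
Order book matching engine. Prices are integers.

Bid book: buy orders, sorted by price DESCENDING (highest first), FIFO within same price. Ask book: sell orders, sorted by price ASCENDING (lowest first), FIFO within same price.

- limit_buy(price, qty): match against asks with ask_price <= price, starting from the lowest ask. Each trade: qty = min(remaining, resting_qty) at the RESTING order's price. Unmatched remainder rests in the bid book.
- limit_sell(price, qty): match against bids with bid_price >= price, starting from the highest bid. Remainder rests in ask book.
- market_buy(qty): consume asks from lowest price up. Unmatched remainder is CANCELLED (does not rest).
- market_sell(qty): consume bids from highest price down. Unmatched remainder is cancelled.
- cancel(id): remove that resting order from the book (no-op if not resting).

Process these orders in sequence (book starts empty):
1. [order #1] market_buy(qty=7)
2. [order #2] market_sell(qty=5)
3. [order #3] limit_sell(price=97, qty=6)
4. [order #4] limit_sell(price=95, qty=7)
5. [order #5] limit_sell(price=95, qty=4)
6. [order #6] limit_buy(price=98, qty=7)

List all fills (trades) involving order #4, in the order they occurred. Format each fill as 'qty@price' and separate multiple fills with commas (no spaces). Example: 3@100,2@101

Answer: 7@95

Derivation:
After op 1 [order #1] market_buy(qty=7): fills=none; bids=[-] asks=[-]
After op 2 [order #2] market_sell(qty=5): fills=none; bids=[-] asks=[-]
After op 3 [order #3] limit_sell(price=97, qty=6): fills=none; bids=[-] asks=[#3:6@97]
After op 4 [order #4] limit_sell(price=95, qty=7): fills=none; bids=[-] asks=[#4:7@95 #3:6@97]
After op 5 [order #5] limit_sell(price=95, qty=4): fills=none; bids=[-] asks=[#4:7@95 #5:4@95 #3:6@97]
After op 6 [order #6] limit_buy(price=98, qty=7): fills=#6x#4:7@95; bids=[-] asks=[#5:4@95 #3:6@97]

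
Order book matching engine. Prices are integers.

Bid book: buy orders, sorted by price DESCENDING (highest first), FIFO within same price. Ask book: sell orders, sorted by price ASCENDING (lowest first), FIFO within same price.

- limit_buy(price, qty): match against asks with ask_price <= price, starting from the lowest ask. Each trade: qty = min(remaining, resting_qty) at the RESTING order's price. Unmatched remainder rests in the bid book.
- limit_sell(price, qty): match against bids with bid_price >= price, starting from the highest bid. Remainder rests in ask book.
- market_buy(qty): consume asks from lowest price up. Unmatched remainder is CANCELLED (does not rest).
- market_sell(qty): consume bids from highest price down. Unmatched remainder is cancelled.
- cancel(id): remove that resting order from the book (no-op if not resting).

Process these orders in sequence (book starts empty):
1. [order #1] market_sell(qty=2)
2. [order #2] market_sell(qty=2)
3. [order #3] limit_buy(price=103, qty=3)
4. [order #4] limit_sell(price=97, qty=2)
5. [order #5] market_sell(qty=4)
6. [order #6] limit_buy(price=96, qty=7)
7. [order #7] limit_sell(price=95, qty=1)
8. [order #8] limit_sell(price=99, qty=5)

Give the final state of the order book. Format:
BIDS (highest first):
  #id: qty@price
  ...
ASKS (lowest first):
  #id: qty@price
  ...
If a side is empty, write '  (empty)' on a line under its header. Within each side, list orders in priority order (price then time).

Answer: BIDS (highest first):
  #6: 6@96
ASKS (lowest first):
  #8: 5@99

Derivation:
After op 1 [order #1] market_sell(qty=2): fills=none; bids=[-] asks=[-]
After op 2 [order #2] market_sell(qty=2): fills=none; bids=[-] asks=[-]
After op 3 [order #3] limit_buy(price=103, qty=3): fills=none; bids=[#3:3@103] asks=[-]
After op 4 [order #4] limit_sell(price=97, qty=2): fills=#3x#4:2@103; bids=[#3:1@103] asks=[-]
After op 5 [order #5] market_sell(qty=4): fills=#3x#5:1@103; bids=[-] asks=[-]
After op 6 [order #6] limit_buy(price=96, qty=7): fills=none; bids=[#6:7@96] asks=[-]
After op 7 [order #7] limit_sell(price=95, qty=1): fills=#6x#7:1@96; bids=[#6:6@96] asks=[-]
After op 8 [order #8] limit_sell(price=99, qty=5): fills=none; bids=[#6:6@96] asks=[#8:5@99]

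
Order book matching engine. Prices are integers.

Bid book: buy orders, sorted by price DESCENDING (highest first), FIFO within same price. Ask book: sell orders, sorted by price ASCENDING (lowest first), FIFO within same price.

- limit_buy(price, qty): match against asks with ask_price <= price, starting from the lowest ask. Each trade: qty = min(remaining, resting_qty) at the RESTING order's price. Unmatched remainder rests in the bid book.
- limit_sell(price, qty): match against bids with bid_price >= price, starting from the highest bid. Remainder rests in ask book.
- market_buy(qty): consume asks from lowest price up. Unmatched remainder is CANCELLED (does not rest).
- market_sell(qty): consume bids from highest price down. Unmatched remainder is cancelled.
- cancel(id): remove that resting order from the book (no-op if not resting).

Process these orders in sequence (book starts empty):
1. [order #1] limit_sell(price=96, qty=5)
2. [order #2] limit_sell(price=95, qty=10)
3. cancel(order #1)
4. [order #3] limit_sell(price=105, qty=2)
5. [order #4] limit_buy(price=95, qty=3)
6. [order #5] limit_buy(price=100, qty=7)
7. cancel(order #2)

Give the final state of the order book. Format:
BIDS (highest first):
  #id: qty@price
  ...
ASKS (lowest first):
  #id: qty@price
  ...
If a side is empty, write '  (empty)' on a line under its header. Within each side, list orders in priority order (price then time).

After op 1 [order #1] limit_sell(price=96, qty=5): fills=none; bids=[-] asks=[#1:5@96]
After op 2 [order #2] limit_sell(price=95, qty=10): fills=none; bids=[-] asks=[#2:10@95 #1:5@96]
After op 3 cancel(order #1): fills=none; bids=[-] asks=[#2:10@95]
After op 4 [order #3] limit_sell(price=105, qty=2): fills=none; bids=[-] asks=[#2:10@95 #3:2@105]
After op 5 [order #4] limit_buy(price=95, qty=3): fills=#4x#2:3@95; bids=[-] asks=[#2:7@95 #3:2@105]
After op 6 [order #5] limit_buy(price=100, qty=7): fills=#5x#2:7@95; bids=[-] asks=[#3:2@105]
After op 7 cancel(order #2): fills=none; bids=[-] asks=[#3:2@105]

Answer: BIDS (highest first):
  (empty)
ASKS (lowest first):
  #3: 2@105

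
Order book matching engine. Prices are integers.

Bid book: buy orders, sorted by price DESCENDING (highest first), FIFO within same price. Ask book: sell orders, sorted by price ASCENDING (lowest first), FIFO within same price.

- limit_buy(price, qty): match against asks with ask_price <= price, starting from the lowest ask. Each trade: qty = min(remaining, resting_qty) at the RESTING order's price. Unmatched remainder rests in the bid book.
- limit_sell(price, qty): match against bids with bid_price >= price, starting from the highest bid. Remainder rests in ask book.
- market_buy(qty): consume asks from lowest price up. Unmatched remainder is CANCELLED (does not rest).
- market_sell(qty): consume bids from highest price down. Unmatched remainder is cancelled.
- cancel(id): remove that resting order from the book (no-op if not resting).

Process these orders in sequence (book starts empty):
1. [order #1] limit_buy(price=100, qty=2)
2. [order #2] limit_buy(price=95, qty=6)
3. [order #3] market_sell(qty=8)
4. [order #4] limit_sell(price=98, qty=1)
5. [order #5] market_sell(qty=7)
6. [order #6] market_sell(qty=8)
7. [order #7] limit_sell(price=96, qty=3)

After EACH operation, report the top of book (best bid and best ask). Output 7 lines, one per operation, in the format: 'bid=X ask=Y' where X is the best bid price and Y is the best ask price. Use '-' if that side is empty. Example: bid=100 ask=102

Answer: bid=100 ask=-
bid=100 ask=-
bid=- ask=-
bid=- ask=98
bid=- ask=98
bid=- ask=98
bid=- ask=96

Derivation:
After op 1 [order #1] limit_buy(price=100, qty=2): fills=none; bids=[#1:2@100] asks=[-]
After op 2 [order #2] limit_buy(price=95, qty=6): fills=none; bids=[#1:2@100 #2:6@95] asks=[-]
After op 3 [order #3] market_sell(qty=8): fills=#1x#3:2@100 #2x#3:6@95; bids=[-] asks=[-]
After op 4 [order #4] limit_sell(price=98, qty=1): fills=none; bids=[-] asks=[#4:1@98]
After op 5 [order #5] market_sell(qty=7): fills=none; bids=[-] asks=[#4:1@98]
After op 6 [order #6] market_sell(qty=8): fills=none; bids=[-] asks=[#4:1@98]
After op 7 [order #7] limit_sell(price=96, qty=3): fills=none; bids=[-] asks=[#7:3@96 #4:1@98]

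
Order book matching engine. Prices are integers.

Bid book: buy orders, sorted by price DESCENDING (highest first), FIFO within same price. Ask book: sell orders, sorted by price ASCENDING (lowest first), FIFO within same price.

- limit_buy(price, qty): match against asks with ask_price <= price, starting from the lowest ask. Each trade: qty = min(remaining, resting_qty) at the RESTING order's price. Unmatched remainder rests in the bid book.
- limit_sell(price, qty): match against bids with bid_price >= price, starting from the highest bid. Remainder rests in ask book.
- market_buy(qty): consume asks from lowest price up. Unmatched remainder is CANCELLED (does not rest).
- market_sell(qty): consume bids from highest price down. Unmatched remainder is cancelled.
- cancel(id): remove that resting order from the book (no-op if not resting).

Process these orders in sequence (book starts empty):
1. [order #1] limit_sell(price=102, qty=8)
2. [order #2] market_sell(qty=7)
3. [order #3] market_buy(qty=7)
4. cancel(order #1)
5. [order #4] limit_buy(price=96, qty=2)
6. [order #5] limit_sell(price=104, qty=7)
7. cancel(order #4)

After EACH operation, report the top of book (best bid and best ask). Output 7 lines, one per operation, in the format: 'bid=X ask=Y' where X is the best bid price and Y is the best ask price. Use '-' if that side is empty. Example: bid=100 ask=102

Answer: bid=- ask=102
bid=- ask=102
bid=- ask=102
bid=- ask=-
bid=96 ask=-
bid=96 ask=104
bid=- ask=104

Derivation:
After op 1 [order #1] limit_sell(price=102, qty=8): fills=none; bids=[-] asks=[#1:8@102]
After op 2 [order #2] market_sell(qty=7): fills=none; bids=[-] asks=[#1:8@102]
After op 3 [order #3] market_buy(qty=7): fills=#3x#1:7@102; bids=[-] asks=[#1:1@102]
After op 4 cancel(order #1): fills=none; bids=[-] asks=[-]
After op 5 [order #4] limit_buy(price=96, qty=2): fills=none; bids=[#4:2@96] asks=[-]
After op 6 [order #5] limit_sell(price=104, qty=7): fills=none; bids=[#4:2@96] asks=[#5:7@104]
After op 7 cancel(order #4): fills=none; bids=[-] asks=[#5:7@104]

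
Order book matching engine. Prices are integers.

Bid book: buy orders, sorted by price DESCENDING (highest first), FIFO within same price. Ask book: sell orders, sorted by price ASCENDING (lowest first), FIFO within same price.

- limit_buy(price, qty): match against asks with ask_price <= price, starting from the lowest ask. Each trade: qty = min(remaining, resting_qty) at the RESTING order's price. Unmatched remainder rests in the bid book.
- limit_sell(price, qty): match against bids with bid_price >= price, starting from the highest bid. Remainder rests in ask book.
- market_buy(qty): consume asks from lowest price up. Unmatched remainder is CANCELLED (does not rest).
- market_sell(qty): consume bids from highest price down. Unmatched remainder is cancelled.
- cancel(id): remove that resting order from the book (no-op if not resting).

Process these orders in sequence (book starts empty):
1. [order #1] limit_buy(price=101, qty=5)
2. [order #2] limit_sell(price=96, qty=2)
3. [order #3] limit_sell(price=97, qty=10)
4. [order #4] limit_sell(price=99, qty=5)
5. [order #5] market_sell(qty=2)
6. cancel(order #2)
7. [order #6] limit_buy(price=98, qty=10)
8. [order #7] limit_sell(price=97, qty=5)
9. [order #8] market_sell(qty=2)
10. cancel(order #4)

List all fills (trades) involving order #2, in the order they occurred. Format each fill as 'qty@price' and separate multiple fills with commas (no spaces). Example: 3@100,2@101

Answer: 2@101

Derivation:
After op 1 [order #1] limit_buy(price=101, qty=5): fills=none; bids=[#1:5@101] asks=[-]
After op 2 [order #2] limit_sell(price=96, qty=2): fills=#1x#2:2@101; bids=[#1:3@101] asks=[-]
After op 3 [order #3] limit_sell(price=97, qty=10): fills=#1x#3:3@101; bids=[-] asks=[#3:7@97]
After op 4 [order #4] limit_sell(price=99, qty=5): fills=none; bids=[-] asks=[#3:7@97 #4:5@99]
After op 5 [order #5] market_sell(qty=2): fills=none; bids=[-] asks=[#3:7@97 #4:5@99]
After op 6 cancel(order #2): fills=none; bids=[-] asks=[#3:7@97 #4:5@99]
After op 7 [order #6] limit_buy(price=98, qty=10): fills=#6x#3:7@97; bids=[#6:3@98] asks=[#4:5@99]
After op 8 [order #7] limit_sell(price=97, qty=5): fills=#6x#7:3@98; bids=[-] asks=[#7:2@97 #4:5@99]
After op 9 [order #8] market_sell(qty=2): fills=none; bids=[-] asks=[#7:2@97 #4:5@99]
After op 10 cancel(order #4): fills=none; bids=[-] asks=[#7:2@97]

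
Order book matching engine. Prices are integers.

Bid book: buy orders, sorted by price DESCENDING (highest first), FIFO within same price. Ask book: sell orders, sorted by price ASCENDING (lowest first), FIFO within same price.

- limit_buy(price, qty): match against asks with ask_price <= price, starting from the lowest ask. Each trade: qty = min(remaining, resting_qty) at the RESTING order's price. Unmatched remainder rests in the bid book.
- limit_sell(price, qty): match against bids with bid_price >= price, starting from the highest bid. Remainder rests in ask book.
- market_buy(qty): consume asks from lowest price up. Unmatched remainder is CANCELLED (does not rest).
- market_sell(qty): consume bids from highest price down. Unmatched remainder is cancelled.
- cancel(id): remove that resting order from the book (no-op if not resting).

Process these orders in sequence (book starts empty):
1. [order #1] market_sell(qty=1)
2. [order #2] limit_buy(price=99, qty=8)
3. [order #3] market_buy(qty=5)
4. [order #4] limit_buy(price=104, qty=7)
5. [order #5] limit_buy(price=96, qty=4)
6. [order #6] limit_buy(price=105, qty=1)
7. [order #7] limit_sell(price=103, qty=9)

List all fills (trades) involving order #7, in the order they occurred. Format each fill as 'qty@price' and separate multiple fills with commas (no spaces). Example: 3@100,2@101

After op 1 [order #1] market_sell(qty=1): fills=none; bids=[-] asks=[-]
After op 2 [order #2] limit_buy(price=99, qty=8): fills=none; bids=[#2:8@99] asks=[-]
After op 3 [order #3] market_buy(qty=5): fills=none; bids=[#2:8@99] asks=[-]
After op 4 [order #4] limit_buy(price=104, qty=7): fills=none; bids=[#4:7@104 #2:8@99] asks=[-]
After op 5 [order #5] limit_buy(price=96, qty=4): fills=none; bids=[#4:7@104 #2:8@99 #5:4@96] asks=[-]
After op 6 [order #6] limit_buy(price=105, qty=1): fills=none; bids=[#6:1@105 #4:7@104 #2:8@99 #5:4@96] asks=[-]
After op 7 [order #7] limit_sell(price=103, qty=9): fills=#6x#7:1@105 #4x#7:7@104; bids=[#2:8@99 #5:4@96] asks=[#7:1@103]

Answer: 1@105,7@104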